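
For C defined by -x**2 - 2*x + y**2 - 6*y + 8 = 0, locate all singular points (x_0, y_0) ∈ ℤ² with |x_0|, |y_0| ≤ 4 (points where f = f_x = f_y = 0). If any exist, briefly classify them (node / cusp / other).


Singular points: {(-1, 3)}; classification: node.

Compute partial derivatives:
  f_x = -2*x - 2.
  f_y = 2*y - 6.
Scan x_0 ∈ {−4, ..., 4}. For each x_0, f_y(x_0, y) is a polynomial in y; find its integer roots y ∈ {−4, ..., 4}, then test f_x and f at those candidates.
  x = -4: f_y(-4, y) = 2*y - 6; vanishes at y ∈ {3}. (-4, 3): f_x = 6 ≠ 0.
  x = -3: f_y(-3, y) = 2*y - 6; vanishes at y ∈ {3}. (-3, 3): f_x = 4 ≠ 0.
  x = -2: f_y(-2, y) = 2*y - 6; vanishes at y ∈ {3}. (-2, 3): f_x = 2 ≠ 0.
  x = -1: f_y(-1, y) = 2*y - 6; vanishes at y ∈ {3}. (-1, 3): f_x = 0, f = 0 — SINGULAR.
  x = 0: f_y(0, y) = 2*y - 6; vanishes at y ∈ {3}. (0, 3): f_x = -2 ≠ 0.
  x = 1: f_y(1, y) = 2*y - 6; vanishes at y ∈ {3}. (1, 3): f_x = -4 ≠ 0.
  x = 2: f_y(2, y) = 2*y - 6; vanishes at y ∈ {3}. (2, 3): f_x = -6 ≠ 0.
  x = 3: f_y(3, y) = 2*y - 6; vanishes at y ∈ {3}. (3, 3): f_x = -8 ≠ 0.
  x = 4: f_y(4, y) = 2*y - 6; vanishes at y ∈ {3}. (4, 3): f_x = -10 ≠ 0.
Only singular point on the grid: (-1, 3).
Classify: substitute x = -1 + u, y = 3 + v and expand: f = -u**2 + v**2.
No constant or linear terms (consistent with a singular point). Quadratic part: -u**2 + v**2. Cubic part: 0.
The quadratic part v**2 - u**2 = (v − u)(v + u) splits into two distinct linear factors, so there are two distinct tangent lines y − 3 = ±(x − -1) — this is a node (ordinary double point).
Classification: node.


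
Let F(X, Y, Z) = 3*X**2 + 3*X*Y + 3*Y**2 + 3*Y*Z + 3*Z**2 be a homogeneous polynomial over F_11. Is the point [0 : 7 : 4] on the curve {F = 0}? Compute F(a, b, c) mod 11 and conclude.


F(0,7,4) ≡ 4 (mod 11); P is NOT on the curve.

Evaluate F(0, 7, 4) term-by-term (mod 11).
  3*X**2 ↦ 3·0·1·1 = 0
  3*X*Y ↦ 3·0·7·1 = 0
  3*Y**2 ↦ 3·1·49·1 = 147
  3*Y*Z ↦ 3·1·7·4 = 84
  3*Z**2 ↦ 3·1·1·16 = 48
Sum: F(0, 7, 4) = (0) + (0) + (147) + (84) + (48) = 279.
Reducing mod 11: 279 ≡ 4 (mod 11).
Since F(a, b, c) ≡ 4 ≠ 0 (mod 11), P does NOT lie on the curve.


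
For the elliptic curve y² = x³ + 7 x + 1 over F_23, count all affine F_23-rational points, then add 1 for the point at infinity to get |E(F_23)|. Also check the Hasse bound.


Affine points = {(0, 1), (0, 22), (1, 3), (1, 20), (2, 0), (3, 7), (3, 16), (4, 1), (4, 22), (5, 0), (6, 11), (6, 12), (7, 5), (7, 18), (10, 6), (10, 17), (11, 11), (11, 12), (13, 9), (13, 14), (15, 10), (15, 13), (16, 0), (18, 5), (18, 18), (19, 1), (19, 22), (21, 5), (21, 18), (22, 4), (22, 19)}; affine count = 31; |E(F_23)| = 32.

Discriminant check: Δ ∝ 4a³ + 27b² = 4·7³ + 27·1² = 4·343 + 27·1 ≡ 19 (mod 23). Nonzero ⇒ E is nonsingular.
For each x ∈ F_23, compute rhs = x³ + 7·x + 1 mod 23, then count y ∈ F_23 with y² ≡ rhs.
  x = 0: rhs = 1, matching y values: 1, 22 (2 points).
  x = 1: rhs = 9, matching y values: 3, 20 (2 points).
  x = 2: rhs = 0, matching y values: 0 (1 points).
  x = 3: rhs = 3, matching y values: 7, 16 (2 points).
  x = 4: rhs = 1, matching y values: 1, 22 (2 points).
  x = 5: rhs = 0, matching y values: 0 (1 points).
  x = 6: rhs = 6, matching y values: 11, 12 (2 points).
  x = 7: rhs = 2, matching y values: 5, 18 (2 points).
  x = 8: rhs = 17, matching y values: none (0 points).
  x = 9: rhs = 11, matching y values: none (0 points).
  x = 10: rhs = 13, matching y values: 6, 17 (2 points).
  x = 11: rhs = 6, matching y values: 11, 12 (2 points).
  x = 12: rhs = 19, matching y values: none (0 points).
  x = 13: rhs = 12, matching y values: 9, 14 (2 points).
  x = 14: rhs = 14, matching y values: none (0 points).
  x = 15: rhs = 8, matching y values: 10, 13 (2 points).
  x = 16: rhs = 0, matching y values: 0 (1 points).
  x = 17: rhs = 19, matching y values: none (0 points).
  x = 18: rhs = 2, matching y values: 5, 18 (2 points).
  x = 19: rhs = 1, matching y values: 1, 22 (2 points).
  x = 20: rhs = 22, matching y values: none (0 points).
  x = 21: rhs = 2, matching y values: 5, 18 (2 points).
  x = 22: rhs = 16, matching y values: 4, 19 (2 points).
Total affine count: 31.
Full point count |E(F_23)| = 31 + 1 = 32.
Hasse bound: |32 − (23+1)| = |8| = 8 ≤ 2√23 ≈ 9.5917 ✓.


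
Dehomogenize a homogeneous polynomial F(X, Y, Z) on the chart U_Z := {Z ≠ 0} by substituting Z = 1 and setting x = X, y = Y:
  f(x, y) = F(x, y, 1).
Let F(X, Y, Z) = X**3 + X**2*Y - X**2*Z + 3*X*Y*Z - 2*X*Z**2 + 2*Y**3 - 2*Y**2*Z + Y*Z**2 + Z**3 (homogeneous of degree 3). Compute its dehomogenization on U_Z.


f(x, y) = x**3 + x**2*y - x**2 + 3*x*y - 2*x + 2*y**3 - 2*y**2 + y + 1

On U_Z we set Z = 1. Each monomial c·X^i·Y^j·Z^k in F becomes c·x^i·y^j·1^k = c·x^i·y^j.
Substituting Z = 1: F(X, Y, 1) = x**3 + x**2*y - x**2 + 3*x*y - 2*x + 2*y**3 - 2*y**2 + y + 1.
Note: deg(f) ≤ deg(F) = 3; strict inequality happens when F is divisible by Z (lost terms).


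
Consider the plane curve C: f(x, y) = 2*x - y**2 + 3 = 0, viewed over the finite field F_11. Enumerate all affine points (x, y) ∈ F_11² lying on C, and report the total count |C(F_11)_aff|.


Affine F_11-points: {(0, 5), (0, 6), (1, 4), (1, 7), (3, 3), (3, 8), (4, 0), (6, 2), (6, 9), (10, 1), (10, 10)}; count = 11.

For each of the 121 pairs (x, y) ∈ F_11², evaluate f(x, y) mod 11. Record the zeros.
  x = 0: [0↦3, 1↦2, 2↦10, 3↦5, 4↦9, 5↦0, 6↦0, 7↦9, 8↦5, 9↦10, 10↦2]  zeros at y ∈ {5, 6}
  x = 1: [0↦5, 1↦4, 2↦1, 3↦7, 4↦0, 5↦2, 6↦2, 7↦0, 8↦7, 9↦1, 10↦4]  zeros at y ∈ {4, 7}
  x = 2: [0↦7, 1↦6, 2↦3, 3↦9, 4↦2, 5↦4, 6↦4, 7↦2, 8↦9, 9↦3, 10↦6]  zeros at y ∈ ∅
  x = 3: [0↦9, 1↦8, 2↦5, 3↦0, 4↦4, 5↦6, 6↦6, 7↦4, 8↦0, 9↦5, 10↦8]  zeros at y ∈ {3, 8}
  x = 4: [0↦0, 1↦10, 2↦7, 3↦2, 4↦6, 5↦8, 6↦8, 7↦6, 8↦2, 9↦7, 10↦10]  zeros at y ∈ {0}
  x = 5: [0↦2, 1↦1, 2↦9, 3↦4, 4↦8, 5↦10, 6↦10, 7↦8, 8↦4, 9↦9, 10↦1]  zeros at y ∈ ∅
  x = 6: [0↦4, 1↦3, 2↦0, 3↦6, 4↦10, 5↦1, 6↦1, 7↦10, 8↦6, 9↦0, 10↦3]  zeros at y ∈ {2, 9}
  x = 7: [0↦6, 1↦5, 2↦2, 3↦8, 4↦1, 5↦3, 6↦3, 7↦1, 8↦8, 9↦2, 10↦5]  zeros at y ∈ ∅
  x = 8: [0↦8, 1↦7, 2↦4, 3↦10, 4↦3, 5↦5, 6↦5, 7↦3, 8↦10, 9↦4, 10↦7]  zeros at y ∈ ∅
  x = 9: [0↦10, 1↦9, 2↦6, 3↦1, 4↦5, 5↦7, 6↦7, 7↦5, 8↦1, 9↦6, 10↦9]  zeros at y ∈ ∅
  x = 10: [0↦1, 1↦0, 2↦8, 3↦3, 4↦7, 5↦9, 6↦9, 7↦7, 8↦3, 9↦8, 10↦0]  zeros at y ∈ {1, 10}
Collecting zeros: affine points = {(0, 5), (0, 6), (1, 4), (1, 7), (3, 3), (3, 8), (4, 0), (6, 2), (6, 9), (10, 1), (10, 10)}.
Total count |C(F_11)_aff| = 11.


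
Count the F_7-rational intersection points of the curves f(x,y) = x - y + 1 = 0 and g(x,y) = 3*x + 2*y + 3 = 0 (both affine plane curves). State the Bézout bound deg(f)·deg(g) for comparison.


Common zeros: {(6, 0)}; count = 1; Bézout bound = 1.

deg(f) = 1, deg(g) = 1, so Bézout bound = 1.
Scan x ∈ F_7. For each x, list the y ∈ F_7 with f(x, y) ≡ 0 and those with g(x, y) ≡ 0 (mod 7); the common zeros in that column are the intersection.
  x = 0: f ≡ 0 at y ∈ {1}; g ≡ 0 at y ∈ {2}; common: ∅.
  x = 1: f ≡ 0 at y ∈ {2}; g ≡ 0 at y ∈ {4}; common: ∅.
  x = 2: f ≡ 0 at y ∈ {3}; g ≡ 0 at y ∈ {6}; common: ∅.
  x = 3: f ≡ 0 at y ∈ {4}; g ≡ 0 at y ∈ {1}; common: ∅.
  x = 4: f ≡ 0 at y ∈ {5}; g ≡ 0 at y ∈ {3}; common: ∅.
  x = 5: f ≡ 0 at y ∈ {6}; g ≡ 0 at y ∈ {5}; common: ∅.
  x = 6: f ≡ 0 at y ∈ {0}; g ≡ 0 at y ∈ {0}; common: {0}.
Collecting: common zeros = {(6, 0)}, so the count is 1.
Comparison with the Bézout bound: 1 ≤ 1 = deg(f)·deg(g), as expected for curves with no common component (the bound is attained).


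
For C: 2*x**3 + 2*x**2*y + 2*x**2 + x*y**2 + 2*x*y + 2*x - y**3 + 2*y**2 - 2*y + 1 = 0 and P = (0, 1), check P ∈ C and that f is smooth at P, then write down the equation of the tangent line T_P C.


Tangent line at P: 5*x - y + 1 = 0.

Step 1: f(0, 1) = 0, so P lies on C.
Step 2: partial derivatives
  f_x(x, y) = 6*x**2 + 4*x*y + 4*x + y**2 + 2*y + 2, f_y(x, y) = 2*x**2 + 2*x*y + 2*x - 3*y**2 + 4*y - 2.
  f_x(P) = 5, f_y(P) = -1 (gradient nonzero, so P is smooth).
Step 3: tangent line at P: 5·(x − 0) + -1·(y − 1) = 0.
Expanding: 5*x - y + 1 = 0.


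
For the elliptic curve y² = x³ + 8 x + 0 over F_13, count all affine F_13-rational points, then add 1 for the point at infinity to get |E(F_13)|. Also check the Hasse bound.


Affine points = {(0, 0), (1, 3), (1, 10), (3, 5), (3, 8), (5, 3), (5, 10), (6, 2), (6, 11), (7, 3), (7, 10), (8, 2), (8, 11), (10, 1), (10, 12), (12, 2), (12, 11)}; affine count = 17; |E(F_13)| = 18.

Discriminant check: Δ ∝ 4a³ + 27b² = 4·8³ + 27·0² = 4·512 + 27·0 ≡ 7 (mod 13). Nonzero ⇒ E is nonsingular.
For each x ∈ F_13, compute rhs = x³ + 8·x + 0 mod 13, then count y ∈ F_13 with y² ≡ rhs.
  x = 0: rhs = 0, matching y values: 0 (1 points).
  x = 1: rhs = 9, matching y values: 3, 10 (2 points).
  x = 2: rhs = 11, matching y values: none (0 points).
  x = 3: rhs = 12, matching y values: 5, 8 (2 points).
  x = 4: rhs = 5, matching y values: none (0 points).
  x = 5: rhs = 9, matching y values: 3, 10 (2 points).
  x = 6: rhs = 4, matching y values: 2, 11 (2 points).
  x = 7: rhs = 9, matching y values: 3, 10 (2 points).
  x = 8: rhs = 4, matching y values: 2, 11 (2 points).
  x = 9: rhs = 8, matching y values: none (0 points).
  x = 10: rhs = 1, matching y values: 1, 12 (2 points).
  x = 11: rhs = 2, matching y values: none (0 points).
  x = 12: rhs = 4, matching y values: 2, 11 (2 points).
Total affine count: 17.
Full point count |E(F_13)| = 17 + 1 = 18.
Hasse bound: |18 − (13+1)| = |4| = 4 ≤ 2√13 ≈ 7.2111 ✓.


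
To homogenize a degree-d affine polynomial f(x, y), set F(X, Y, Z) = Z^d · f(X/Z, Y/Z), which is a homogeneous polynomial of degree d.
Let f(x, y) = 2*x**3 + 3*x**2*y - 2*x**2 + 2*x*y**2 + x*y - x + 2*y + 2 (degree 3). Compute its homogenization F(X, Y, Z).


F(X, Y, Z) = 2*X**3 + 3*X**2*Y - 2*X**2*Z + 2*X*Y**2 + X*Y*Z - X*Z**2 + 2*Y*Z**2 + 2*Z**3

deg(f) = 3.
Substitute x = X/Z, y = Y/Z into f, then multiply by Z^3.
  monomial 2·x^3·y^0 ↦ 2·X^3·Y^0·Z^0.
  monomial 3·x^2·y^1 ↦ 3·X^2·Y^1·Z^0.
  monomial -2·x^2·y^0 ↦ -2·X^2·Y^0·Z^1.
  monomial 2·x^1·y^2 ↦ 2·X^1·Y^2·Z^0.
  monomial 1·x^1·y^1 ↦ 1·X^1·Y^1·Z^1.
  monomial -1·x^1·y^0 ↦ -1·X^1·Y^0·Z^2.
  monomial 2·x^0·y^1 ↦ 2·X^0·Y^1·Z^2.
  monomial 2·x^0·y^0 ↦ 2·X^0·Y^0·Z^3.
Collecting: F(X, Y, Z) = 2*X**3 + 3*X**2*Y - 2*X**2*Z + 2*X*Y**2 + X*Y*Z - X*Z**2 + 2*Y*Z**2 + 2*Z**3.


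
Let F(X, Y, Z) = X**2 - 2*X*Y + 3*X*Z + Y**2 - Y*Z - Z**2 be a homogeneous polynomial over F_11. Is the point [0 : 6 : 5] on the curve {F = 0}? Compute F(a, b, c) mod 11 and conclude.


F(0,6,5) ≡ 3 (mod 11); P is NOT on the curve.

Evaluate F(0, 6, 5) term-by-term (mod 11).
  X**2 ↦ 1·0·1·1 = 0
  -2*X*Y ↦ -2·0·6·1 = 0
  3*X*Z ↦ 3·0·1·5 = 0
  Y**2 ↦ 1·1·36·1 = 36
  -Y*Z ↦ -1·1·6·5 = -30
  -Z**2 ↦ -1·1·1·25 = -25
Sum: F(0, 6, 5) = (0) + (0) + (0) + (36) + (-30) + (-25) = -19.
Reducing mod 11: -19 ≡ 3 (mod 11).
Since F(a, b, c) ≡ 3 ≠ 0 (mod 11), P does NOT lie on the curve.


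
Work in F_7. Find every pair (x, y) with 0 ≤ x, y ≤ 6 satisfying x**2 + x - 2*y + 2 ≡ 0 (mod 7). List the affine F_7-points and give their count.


Affine F_7-points: {(0, 1), (1, 2), (2, 4), (3, 0), (4, 4), (5, 2), (6, 1)}; count = 7.

For each of the 49 pairs (x, y) ∈ F_7², evaluate f(x, y) mod 7. Record the zeros.
  x = 0: [0↦2, 1↦0, 2↦5, 3↦3, 4↦1, 5↦6, 6↦4]  zeros at y ∈ {1}
  x = 1: [0↦4, 1↦2, 2↦0, 3↦5, 4↦3, 5↦1, 6↦6]  zeros at y ∈ {2}
  x = 2: [0↦1, 1↦6, 2↦4, 3↦2, 4↦0, 5↦5, 6↦3]  zeros at y ∈ {4}
  x = 3: [0↦0, 1↦5, 2↦3, 3↦1, 4↦6, 5↦4, 6↦2]  zeros at y ∈ {0}
  x = 4: [0↦1, 1↦6, 2↦4, 3↦2, 4↦0, 5↦5, 6↦3]  zeros at y ∈ {4}
  x = 5: [0↦4, 1↦2, 2↦0, 3↦5, 4↦3, 5↦1, 6↦6]  zeros at y ∈ {2}
  x = 6: [0↦2, 1↦0, 2↦5, 3↦3, 4↦1, 5↦6, 6↦4]  zeros at y ∈ {1}
Collecting zeros: affine points = {(0, 1), (1, 2), (2, 4), (3, 0), (4, 4), (5, 2), (6, 1)}.
Total count |C(F_7)_aff| = 7.


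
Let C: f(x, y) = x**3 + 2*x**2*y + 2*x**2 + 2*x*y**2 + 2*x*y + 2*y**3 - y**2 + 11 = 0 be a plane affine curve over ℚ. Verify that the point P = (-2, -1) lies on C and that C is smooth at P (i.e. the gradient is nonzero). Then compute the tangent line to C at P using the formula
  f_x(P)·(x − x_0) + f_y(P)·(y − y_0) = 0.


Tangent line at P: 12*x + 20*y + 44 = 0.

Step 1: f(-2, -1) = 0, so P lies on C.
Step 2: partial derivatives
  f_x(x, y) = 3*x**2 + 4*x*y + 4*x + 2*y**2 + 2*y, f_y(x, y) = 2*x**2 + 4*x*y + 2*x + 6*y**2 - 2*y.
  f_x(P) = 12, f_y(P) = 20 (gradient nonzero, so P is smooth).
Step 3: tangent line at P: 12·(x − -2) + 20·(y − -1) = 0.
Expanding: 12*x + 20*y + 44 = 0.


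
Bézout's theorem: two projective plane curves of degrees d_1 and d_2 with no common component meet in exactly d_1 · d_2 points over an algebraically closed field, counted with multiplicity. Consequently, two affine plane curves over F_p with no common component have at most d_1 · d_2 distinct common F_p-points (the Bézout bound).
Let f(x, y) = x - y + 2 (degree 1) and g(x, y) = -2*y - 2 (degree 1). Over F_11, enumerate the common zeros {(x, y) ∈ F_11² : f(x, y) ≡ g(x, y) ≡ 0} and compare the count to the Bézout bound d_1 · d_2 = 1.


Common zeros: {(8, 10)}; count = 1; Bézout bound = 1.

deg(f) = 1, deg(g) = 1, so Bézout bound = 1.
Scan x ∈ F_11. For each x, list the y ∈ F_11 with f(x, y) ≡ 0 and those with g(x, y) ≡ 0 (mod 11); the common zeros in that column are the intersection.
  x = 0: f ≡ 0 at y ∈ {2}; g ≡ 0 at y ∈ {10}; common: ∅.
  x = 1: f ≡ 0 at y ∈ {3}; g ≡ 0 at y ∈ {10}; common: ∅.
  x = 2: f ≡ 0 at y ∈ {4}; g ≡ 0 at y ∈ {10}; common: ∅.
  x = 3: f ≡ 0 at y ∈ {5}; g ≡ 0 at y ∈ {10}; common: ∅.
  x = 4: f ≡ 0 at y ∈ {6}; g ≡ 0 at y ∈ {10}; common: ∅.
  x = 5: f ≡ 0 at y ∈ {7}; g ≡ 0 at y ∈ {10}; common: ∅.
  x = 6: f ≡ 0 at y ∈ {8}; g ≡ 0 at y ∈ {10}; common: ∅.
  x = 7: f ≡ 0 at y ∈ {9}; g ≡ 0 at y ∈ {10}; common: ∅.
  x = 8: f ≡ 0 at y ∈ {10}; g ≡ 0 at y ∈ {10}; common: {10}.
  x = 9: f ≡ 0 at y ∈ {0}; g ≡ 0 at y ∈ {10}; common: ∅.
  x = 10: f ≡ 0 at y ∈ {1}; g ≡ 0 at y ∈ {10}; common: ∅.
Collecting: common zeros = {(8, 10)}, so the count is 1.
Comparison with the Bézout bound: 1 ≤ 1 = deg(f)·deg(g), as expected for curves with no common component (the bound is attained).


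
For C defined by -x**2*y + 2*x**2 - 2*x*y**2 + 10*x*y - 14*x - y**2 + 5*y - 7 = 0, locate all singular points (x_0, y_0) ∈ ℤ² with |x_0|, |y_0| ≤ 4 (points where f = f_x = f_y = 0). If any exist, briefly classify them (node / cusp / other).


Singular points: {(-1, 3)}; classification: node.

Compute partial derivatives:
  f_x = -2*x*y + 4*x - 2*y**2 + 10*y - 14.
  f_y = -x**2 - 4*x*y + 10*x - 2*y + 5.
Scan x_0 ∈ {−4, ..., 4}. For each x_0, f_y(x_0, y) is a polynomial in y; find its integer roots y ∈ {−4, ..., 4}, then test f_x and f at those candidates.
  x = -4: f_y(-4, y) = 14*y - 51; no integer root y with |y| ≤ 4.
  x = -3: f_y(-3, y) = 10*y - 34; no integer root y with |y| ≤ 4.
  x = -2: f_y(-2, y) = 6*y - 19; no integer root y with |y| ≤ 4.
  x = -1: f_y(-1, y) = 2*y - 6; vanishes at y ∈ {3}. (-1, 3): f_x = 0, f = 0 — SINGULAR.
  x = 0: f_y(0, y) = 5 - 2*y; no integer root y with |y| ≤ 4.
  x = 1: f_y(1, y) = 14 - 6*y; no integer root y with |y| ≤ 4.
  x = 2: f_y(2, y) = 21 - 10*y; no integer root y with |y| ≤ 4.
  x = 3: f_y(3, y) = 26 - 14*y; no integer root y with |y| ≤ 4.
  x = 4: f_y(4, y) = 29 - 18*y; no integer root y with |y| ≤ 4.
Only singular point on the grid: (-1, 3).
Classify: substitute x = -1 + u, y = 3 + v and expand: f = -u**2*v - u**2 - 2*u*v**2 + v**2.
No constant or linear terms (consistent with a singular point). Quadratic part: -u**2 + v**2. Cubic part: -u**2*v - 2*u*v**2.
The quadratic part v**2 - u**2 = (v − u)(v + u) splits into two distinct linear factors, so there are two distinct tangent lines y − 3 = ±(x − -1) — this is a node (ordinary double point).
Classification: node.


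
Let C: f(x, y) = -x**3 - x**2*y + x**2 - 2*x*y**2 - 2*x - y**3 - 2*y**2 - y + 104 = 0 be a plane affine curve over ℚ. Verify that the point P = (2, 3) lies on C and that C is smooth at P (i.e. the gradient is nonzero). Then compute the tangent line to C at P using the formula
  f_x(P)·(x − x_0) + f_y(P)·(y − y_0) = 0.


Tangent line at P: -40*x - 68*y + 284 = 0.

Step 1: f(2, 3) = 0, so P lies on C.
Step 2: partial derivatives
  f_x(x, y) = -3*x**2 - 2*x*y + 2*x - 2*y**2 - 2, f_y(x, y) = -x**2 - 4*x*y - 3*y**2 - 4*y - 1.
  f_x(P) = -40, f_y(P) = -68 (gradient nonzero, so P is smooth).
Step 3: tangent line at P: -40·(x − 2) + -68·(y − 3) = 0.
Expanding: -40*x - 68*y + 284 = 0.


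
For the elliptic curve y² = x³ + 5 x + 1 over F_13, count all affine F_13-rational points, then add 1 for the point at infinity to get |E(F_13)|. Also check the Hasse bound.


Affine points = {(0, 1), (0, 12), (3, 2), (3, 11), (6, 0), (11, 3), (11, 10)}; affine count = 7; |E(F_13)| = 8.

Discriminant check: Δ ∝ 4a³ + 27b² = 4·5³ + 27·1² = 4·125 + 27·1 ≡ 7 (mod 13). Nonzero ⇒ E is nonsingular.
For each x ∈ F_13, compute rhs = x³ + 5·x + 1 mod 13, then count y ∈ F_13 with y² ≡ rhs.
  x = 0: rhs = 1, matching y values: 1, 12 (2 points).
  x = 1: rhs = 7, matching y values: none (0 points).
  x = 2: rhs = 6, matching y values: none (0 points).
  x = 3: rhs = 4, matching y values: 2, 11 (2 points).
  x = 4: rhs = 7, matching y values: none (0 points).
  x = 5: rhs = 8, matching y values: none (0 points).
  x = 6: rhs = 0, matching y values: 0 (1 points).
  x = 7: rhs = 2, matching y values: none (0 points).
  x = 8: rhs = 7, matching y values: none (0 points).
  x = 9: rhs = 8, matching y values: none (0 points).
  x = 10: rhs = 11, matching y values: none (0 points).
  x = 11: rhs = 9, matching y values: 3, 10 (2 points).
  x = 12: rhs = 8, matching y values: none (0 points).
Total affine count: 7.
Full point count |E(F_13)| = 7 + 1 = 8.
Hasse bound: |8 − (13+1)| = |-6| = 6 ≤ 2√13 ≈ 7.2111 ✓.


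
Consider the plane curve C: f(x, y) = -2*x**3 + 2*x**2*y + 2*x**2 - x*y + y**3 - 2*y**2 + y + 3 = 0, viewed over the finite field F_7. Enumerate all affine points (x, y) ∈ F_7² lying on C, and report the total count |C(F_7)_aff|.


Affine F_7-points: {(1, 2), (2, 5), (3, 4), (4, 2), (5, 2), (6, 0), (6, 3), (6, 6)}; count = 8.

For each of the 49 pairs (x, y) ∈ F_7², evaluate f(x, y) mod 7. Record the zeros.
  x = 0: [0↦3, 1↦3, 2↦5, 3↦1, 4↦4, 5↦6, 6↦6]  zeros at y ∈ ∅
  x = 1: [0↦3, 1↦4, 2↦0, 3↦4, 4↦1, 5↦4, 6↦5]  zeros at y ∈ {2}
  x = 2: [0↦2, 1↦1, 2↦2, 3↦4, 4↦6, 5↦0, 6↦6]  zeros at y ∈ {5}
  x = 3: [0↦2, 1↦3, 2↦6, 3↦3, 4↦0, 5↦3, 6↦4]  zeros at y ∈ {4}
  x = 4: [0↦5, 1↦5, 2↦0, 3↦3, 4↦6, 5↦1, 6↦1]  zeros at y ∈ {2}
  x = 5: [0↦6, 1↦2, 2↦0, 3↦6, 4↦5, 5↦3, 6↦6]  zeros at y ∈ {2}
  x = 6: [0↦0, 1↦3, 2↦1, 3↦0, 4↦6, 5↦4, 6↦0]  zeros at y ∈ {0, 3, 6}
Collecting zeros: affine points = {(1, 2), (2, 5), (3, 4), (4, 2), (5, 2), (6, 0), (6, 3), (6, 6)}.
Total count |C(F_7)_aff| = 8.


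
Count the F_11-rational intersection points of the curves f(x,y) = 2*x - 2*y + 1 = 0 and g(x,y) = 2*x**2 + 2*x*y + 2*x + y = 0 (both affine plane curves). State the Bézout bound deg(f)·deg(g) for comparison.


Common zeros: ∅; count = 0; Bézout bound = 2.

deg(f) = 1, deg(g) = 2, so Bézout bound = 2.
Scan x ∈ F_11. For each x, list the y ∈ F_11 with f(x, y) ≡ 0 and those with g(x, y) ≡ 0 (mod 11); the common zeros in that column are the intersection.
  x = 0: f ≡ 0 at y ∈ {6}; g ≡ 0 at y ∈ {0}; common: ∅.
  x = 1: f ≡ 0 at y ∈ {7}; g ≡ 0 at y ∈ {6}; common: ∅.
  x = 2: f ≡ 0 at y ∈ {8}; g ≡ 0 at y ∈ {2}; common: ∅.
  x = 3: f ≡ 0 at y ∈ {9}; g ≡ 0 at y ∈ {6}; common: ∅.
  x = 4: f ≡ 0 at y ∈ {10}; g ≡ 0 at y ∈ {9}; common: ∅.
  x = 5: f ≡ 0 at y ∈ {0}; g ≡ 0 at y ∈ ∅; common: ∅.
  x = 6: f ≡ 0 at y ∈ {1}; g ≡ 0 at y ∈ {2}; common: ∅.
  x = 7: f ≡ 0 at y ∈ {2}; g ≡ 0 at y ∈ {5}; common: ∅.
  x = 8: f ≡ 0 at y ∈ {3}; g ≡ 0 at y ∈ {9}; common: ∅.
  x = 9: f ≡ 0 at y ∈ {4}; g ≡ 0 at y ∈ {5}; common: ∅.
  x = 10: f ≡ 0 at y ∈ {5}; g ≡ 0 at y ∈ {0}; common: ∅.
Collecting: common zeros = ∅, so the count is 0.
Comparison with the Bézout bound: 0 ≤ 2 = deg(f)·deg(g), as expected for curves with no common component (the affine F_11-count falls short of the bound because intersections may lie at infinity, over extension fields, or carry multiplicity).


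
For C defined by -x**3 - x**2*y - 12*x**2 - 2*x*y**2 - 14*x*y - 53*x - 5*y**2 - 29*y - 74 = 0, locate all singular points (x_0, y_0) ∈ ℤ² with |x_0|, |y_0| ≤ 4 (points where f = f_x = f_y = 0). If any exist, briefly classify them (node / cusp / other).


Singular points: {(-3, -2)}; classification: node.

Compute partial derivatives:
  f_x = -3*x**2 - 2*x*y - 24*x - 2*y**2 - 14*y - 53.
  f_y = -x**2 - 4*x*y - 14*x - 10*y - 29.
Scan x_0 ∈ {−4, ..., 4}. For each x_0, f_y(x_0, y) is a polynomial in y; find its integer roots y ∈ {−4, ..., 4}, then test f_x and f at those candidates.
  x = -4: f_y(-4, y) = 6*y + 11; no integer root y with |y| ≤ 4.
  x = -3: f_y(-3, y) = 2*y + 4; vanishes at y ∈ {-2}. (-3, -2): f_x = 0, f = 0 — SINGULAR.
  x = -2: f_y(-2, y) = -2*y - 5; no integer root y with |y| ≤ 4.
  x = -1: f_y(-1, y) = -6*y - 16; no integer root y with |y| ≤ 4.
  x = 0: f_y(0, y) = -10*y - 29; no integer root y with |y| ≤ 4.
  x = 1: f_y(1, y) = -14*y - 44; no integer root y with |y| ≤ 4.
  x = 2: f_y(2, y) = -18*y - 61; no integer root y with |y| ≤ 4.
  x = 3: f_y(3, y) = -22*y - 80; no integer root y with |y| ≤ 4.
  x = 4: f_y(4, y) = -26*y - 101; no integer root y with |y| ≤ 4.
Only singular point on the grid: (-3, -2).
Classify: substitute x = -3 + u, y = -2 + v and expand: f = -u**3 - u**2*v - u**2 - 2*u*v**2 + v**2.
No constant or linear terms (consistent with a singular point). Quadratic part: -u**2 + v**2. Cubic part: -u**3 - u**2*v - 2*u*v**2.
The quadratic part v**2 - u**2 = (v − u)(v + u) splits into two distinct linear factors, so there are two distinct tangent lines y − -2 = ±(x − -3) — this is a node (ordinary double point).
Classification: node.


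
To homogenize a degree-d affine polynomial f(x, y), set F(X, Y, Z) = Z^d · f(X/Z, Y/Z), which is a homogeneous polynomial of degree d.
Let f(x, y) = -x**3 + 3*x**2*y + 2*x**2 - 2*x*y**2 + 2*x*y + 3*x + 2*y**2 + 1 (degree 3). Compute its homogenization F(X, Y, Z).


F(X, Y, Z) = -X**3 + 3*X**2*Y + 2*X**2*Z - 2*X*Y**2 + 2*X*Y*Z + 3*X*Z**2 + 2*Y**2*Z + Z**3

deg(f) = 3.
Substitute x = X/Z, y = Y/Z into f, then multiply by Z^3.
  monomial -1·x^3·y^0 ↦ -1·X^3·Y^0·Z^0.
  monomial 3·x^2·y^1 ↦ 3·X^2·Y^1·Z^0.
  monomial 2·x^2·y^0 ↦ 2·X^2·Y^0·Z^1.
  monomial -2·x^1·y^2 ↦ -2·X^1·Y^2·Z^0.
  monomial 2·x^1·y^1 ↦ 2·X^1·Y^1·Z^1.
  monomial 3·x^1·y^0 ↦ 3·X^1·Y^0·Z^2.
  monomial 2·x^0·y^2 ↦ 2·X^0·Y^2·Z^1.
  monomial 1·x^0·y^0 ↦ 1·X^0·Y^0·Z^3.
Collecting: F(X, Y, Z) = -X**3 + 3*X**2*Y + 2*X**2*Z - 2*X*Y**2 + 2*X*Y*Z + 3*X*Z**2 + 2*Y**2*Z + Z**3.


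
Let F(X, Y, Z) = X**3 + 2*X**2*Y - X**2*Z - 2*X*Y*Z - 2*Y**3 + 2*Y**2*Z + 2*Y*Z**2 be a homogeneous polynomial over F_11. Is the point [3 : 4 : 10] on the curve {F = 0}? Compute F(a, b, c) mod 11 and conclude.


F(3,4,10) ≡ 2 (mod 11); P is NOT on the curve.

Evaluate F(3, 4, 10) term-by-term (mod 11).
  X**3 ↦ 1·27·1·1 = 27
  2*X**2*Y ↦ 2·9·4·1 = 72
  -X**2*Z ↦ -1·9·1·10 = -90
  -2*X*Y*Z ↦ -2·3·4·10 = -240
  -2*Y**3 ↦ -2·1·64·1 = -128
  2*Y**2*Z ↦ 2·1·16·10 = 320
  2*Y*Z**2 ↦ 2·1·4·100 = 800
Sum: F(3, 4, 10) = (27) + (72) + (-90) + (-240) + (-128) + (320) + (800) = 761.
Reducing mod 11: 761 ≡ 2 (mod 11).
Since F(a, b, c) ≡ 2 ≠ 0 (mod 11), P does NOT lie on the curve.


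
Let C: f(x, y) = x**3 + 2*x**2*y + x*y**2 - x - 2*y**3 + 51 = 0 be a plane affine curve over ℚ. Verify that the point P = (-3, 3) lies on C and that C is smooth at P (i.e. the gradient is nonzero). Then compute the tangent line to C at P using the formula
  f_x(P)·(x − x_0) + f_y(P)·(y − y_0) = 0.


Tangent line at P: -x - 54*y + 159 = 0.

Step 1: f(-3, 3) = 0, so P lies on C.
Step 2: partial derivatives
  f_x(x, y) = 3*x**2 + 4*x*y + y**2 - 1, f_y(x, y) = 2*x**2 + 2*x*y - 6*y**2.
  f_x(P) = -1, f_y(P) = -54 (gradient nonzero, so P is smooth).
Step 3: tangent line at P: -1·(x − -3) + -54·(y − 3) = 0.
Expanding: -x - 54*y + 159 = 0.


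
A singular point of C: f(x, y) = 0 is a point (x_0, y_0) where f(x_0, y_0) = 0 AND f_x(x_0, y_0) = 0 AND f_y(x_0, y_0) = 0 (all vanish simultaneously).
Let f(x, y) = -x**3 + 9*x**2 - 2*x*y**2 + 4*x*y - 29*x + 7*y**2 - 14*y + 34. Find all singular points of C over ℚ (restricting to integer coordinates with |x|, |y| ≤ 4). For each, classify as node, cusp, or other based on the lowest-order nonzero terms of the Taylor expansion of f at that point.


Singular points: {(3, 1)}; classification: cusp.

Compute partial derivatives:
  f_x = -3*x**2 + 18*x - 2*y**2 + 4*y - 29.
  f_y = -4*x*y + 4*x + 14*y - 14.
Scan x_0 ∈ {−4, ..., 4}. For each x_0, f_y(x_0, y) is a polynomial in y; find its integer roots y ∈ {−4, ..., 4}, then test f_x and f at those candidates.
  x = -4: f_y(-4, y) = 30*y - 30; vanishes at y ∈ {1}. (-4, 1): f_x = -147 ≠ 0.
  x = -3: f_y(-3, y) = 26*y - 26; vanishes at y ∈ {1}. (-3, 1): f_x = -108 ≠ 0.
  x = -2: f_y(-2, y) = 22*y - 22; vanishes at y ∈ {1}. (-2, 1): f_x = -75 ≠ 0.
  x = -1: f_y(-1, y) = 18*y - 18; vanishes at y ∈ {1}. (-1, 1): f_x = -48 ≠ 0.
  x = 0: f_y(0, y) = 14*y - 14; vanishes at y ∈ {1}. (0, 1): f_x = -27 ≠ 0.
  x = 1: f_y(1, y) = 10*y - 10; vanishes at y ∈ {1}. (1, 1): f_x = -12 ≠ 0.
  x = 2: f_y(2, y) = 6*y - 6; vanishes at y ∈ {1}. (2, 1): f_x = -3 ≠ 0.
  x = 3: f_y(3, y) = 2*y - 2; vanishes at y ∈ {1}. (3, 1): f_x = 0, f = 0 — SINGULAR.
  x = 4: f_y(4, y) = 2 - 2*y; vanishes at y ∈ {1}. (4, 1): f_x = -3 ≠ 0.
Only singular point on the grid: (3, 1).
Classify: substitute x = 3 + u, y = 1 + v and expand: f = -u**3 - 2*u*v**2 + v**2.
No constant or linear terms (consistent with a singular point). Quadratic part: v**2. Cubic part: -u**3 - 2*u*v**2.
The quadratic part v**2 is a perfect square, so there is a single (double) tangent line v = 0, i.e. y = 1. Restricting the cubic part to that line (v = 0) leaves -u**3 ≠ 0, so f is not divisible by v and the branch is v² ≈ u**3 to lowest order — this is a cusp.
Classification: cusp.


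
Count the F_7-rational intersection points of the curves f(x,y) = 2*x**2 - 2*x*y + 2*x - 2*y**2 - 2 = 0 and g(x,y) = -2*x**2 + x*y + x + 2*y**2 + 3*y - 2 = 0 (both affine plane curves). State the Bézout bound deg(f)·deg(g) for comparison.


Common zeros: {(4, 1)}; count = 1; Bézout bound = 4.

deg(f) = 2, deg(g) = 2, so Bézout bound = 4.
Scan x ∈ F_7. For each x, list the y ∈ F_7 with f(x, y) ≡ 0 and those with g(x, y) ≡ 0 (mod 7); the common zeros in that column are the intersection.
  x = 0: f ≡ 0 at y ∈ ∅; g ≡ 0 at y ∈ {4, 5}; common: ∅.
  x = 1: f ≡ 0 at y ∈ ∅; g ≡ 0 at y ∈ ∅; common: ∅.
  x = 2: f ≡ 0 at y ∈ ∅; g ≡ 0 at y ∈ ∅; common: ∅.
  x = 3: f ≡ 0 at y ∈ {1, 3}; g ≡ 0 at y ∈ {5, 6}; common: ∅.
  x = 4: f ≡ 0 at y ∈ {1, 2}; g ≡ 0 at y ∈ {1, 6}; common: {1}.
  x = 5: f ≡ 0 at y ∈ {4, 5}; g ≡ 0 at y ∈ ∅; common: ∅.
  x = 6: f ≡ 0 at y ∈ {3, 5}; g ≡ 0 at y ∈ {2, 4}; common: ∅.
Collecting: common zeros = {(4, 1)}, so the count is 1.
Comparison with the Bézout bound: 1 ≤ 4 = deg(f)·deg(g), as expected for curves with no common component (the affine F_7-count falls short of the bound because intersections may lie at infinity, over extension fields, or carry multiplicity).


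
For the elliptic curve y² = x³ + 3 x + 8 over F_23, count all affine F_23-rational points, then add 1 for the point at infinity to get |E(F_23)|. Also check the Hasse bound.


Affine points = {(0, 10), (0, 13), (1, 9), (1, 14), (6, 9), (6, 14), (7, 2), (7, 21), (10, 7), (10, 16), (12, 1), (12, 22), (13, 6), (13, 17), (15, 1), (15, 22), (16, 9), (16, 14), (17, 2), (17, 21), (18, 11), (18, 12), (19, 1), (19, 22), (20, 8), (20, 15), (22, 2), (22, 21)}; affine count = 28; |E(F_23)| = 29.

Discriminant check: Δ ∝ 4a³ + 27b² = 4·3³ + 27·8² = 4·27 + 27·64 ≡ 19 (mod 23). Nonzero ⇒ E is nonsingular.
For each x ∈ F_23, compute rhs = x³ + 3·x + 8 mod 23, then count y ∈ F_23 with y² ≡ rhs.
  x = 0: rhs = 8, matching y values: 10, 13 (2 points).
  x = 1: rhs = 12, matching y values: 9, 14 (2 points).
  x = 2: rhs = 22, matching y values: none (0 points).
  x = 3: rhs = 21, matching y values: none (0 points).
  x = 4: rhs = 15, matching y values: none (0 points).
  x = 5: rhs = 10, matching y values: none (0 points).
  x = 6: rhs = 12, matching y values: 9, 14 (2 points).
  x = 7: rhs = 4, matching y values: 2, 21 (2 points).
  x = 8: rhs = 15, matching y values: none (0 points).
  x = 9: rhs = 5, matching y values: none (0 points).
  x = 10: rhs = 3, matching y values: 7, 16 (2 points).
  x = 11: rhs = 15, matching y values: none (0 points).
  x = 12: rhs = 1, matching y values: 1, 22 (2 points).
  x = 13: rhs = 13, matching y values: 6, 17 (2 points).
  x = 14: rhs = 11, matching y values: none (0 points).
  x = 15: rhs = 1, matching y values: 1, 22 (2 points).
  x = 16: rhs = 12, matching y values: 9, 14 (2 points).
  x = 17: rhs = 4, matching y values: 2, 21 (2 points).
  x = 18: rhs = 6, matching y values: 11, 12 (2 points).
  x = 19: rhs = 1, matching y values: 1, 22 (2 points).
  x = 20: rhs = 18, matching y values: 8, 15 (2 points).
  x = 21: rhs = 17, matching y values: none (0 points).
  x = 22: rhs = 4, matching y values: 2, 21 (2 points).
Total affine count: 28.
Full point count |E(F_23)| = 28 + 1 = 29.
Hasse bound: |29 − (23+1)| = |5| = 5 ≤ 2√23 ≈ 9.5917 ✓.


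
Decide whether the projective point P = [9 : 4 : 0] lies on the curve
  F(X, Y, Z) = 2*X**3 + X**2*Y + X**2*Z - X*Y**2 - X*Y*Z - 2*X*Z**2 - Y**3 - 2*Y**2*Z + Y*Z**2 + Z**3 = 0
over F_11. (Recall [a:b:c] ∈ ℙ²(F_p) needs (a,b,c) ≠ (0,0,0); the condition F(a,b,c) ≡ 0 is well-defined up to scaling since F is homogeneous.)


F(9,4,0) ≡ 1 (mod 11); P is NOT on the curve.

Evaluate F(9, 4, 0) term-by-term (mod 11).
  2*X**3 ↦ 2·729·1·1 = 1458
  X**2*Y ↦ 1·81·4·1 = 324
  X**2*Z ↦ 1·81·1·0 = 0
  -X*Y**2 ↦ -1·9·16·1 = -144
  -X*Y*Z ↦ -1·9·4·0 = 0
  -2*X*Z**2 ↦ -2·9·1·0 = 0
  -Y**3 ↦ -1·1·64·1 = -64
  -2*Y**2*Z ↦ -2·1·16·0 = 0
  Y*Z**2 ↦ 1·1·4·0 = 0
  Z**3 ↦ 1·1·1·0 = 0
Sum: F(9, 4, 0) = (1458) + (324) + (0) + (-144) + (0) + (0) + (-64) + (0) + (0) + (0) = 1574.
Reducing mod 11: 1574 ≡ 1 (mod 11).
Since F(a, b, c) ≡ 1 ≠ 0 (mod 11), P does NOT lie on the curve.


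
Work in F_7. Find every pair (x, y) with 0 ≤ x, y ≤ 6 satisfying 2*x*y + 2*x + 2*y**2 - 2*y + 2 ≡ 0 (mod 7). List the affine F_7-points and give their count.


Affine F_7-points: {(0, 3), (0, 5), (3, 1), (3, 4), (6, 0), (6, 2)}; count = 6.

For each of the 49 pairs (x, y) ∈ F_7², evaluate f(x, y) mod 7. Record the zeros.
  x = 0: [0↦2, 1↦2, 2↦6, 3↦0, 4↦5, 5↦0, 6↦6]  zeros at y ∈ {3, 5}
  x = 1: [0↦4, 1↦6, 2↦5, 3↦1, 4↦1, 5↦5, 6↦6]  zeros at y ∈ ∅
  x = 2: [0↦6, 1↦3, 2↦4, 3↦2, 4↦4, 5↦3, 6↦6]  zeros at y ∈ ∅
  x = 3: [0↦1, 1↦0, 2↦3, 3↦3, 4↦0, 5↦1, 6↦6]  zeros at y ∈ {1, 4}
  x = 4: [0↦3, 1↦4, 2↦2, 3↦4, 4↦3, 5↦6, 6↦6]  zeros at y ∈ ∅
  x = 5: [0↦5, 1↦1, 2↦1, 3↦5, 4↦6, 5↦4, 6↦6]  zeros at y ∈ ∅
  x = 6: [0↦0, 1↦5, 2↦0, 3↦6, 4↦2, 5↦2, 6↦6]  zeros at y ∈ {0, 2}
Collecting zeros: affine points = {(0, 3), (0, 5), (3, 1), (3, 4), (6, 0), (6, 2)}.
Total count |C(F_7)_aff| = 6.


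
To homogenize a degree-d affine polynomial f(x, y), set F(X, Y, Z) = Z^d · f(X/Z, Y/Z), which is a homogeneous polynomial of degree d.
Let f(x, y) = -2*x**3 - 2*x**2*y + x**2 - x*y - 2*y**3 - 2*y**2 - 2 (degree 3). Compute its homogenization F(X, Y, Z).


F(X, Y, Z) = -2*X**3 - 2*X**2*Y + X**2*Z - X*Y*Z - 2*Y**3 - 2*Y**2*Z - 2*Z**3

deg(f) = 3.
Substitute x = X/Z, y = Y/Z into f, then multiply by Z^3.
  monomial -2·x^3·y^0 ↦ -2·X^3·Y^0·Z^0.
  monomial -2·x^2·y^1 ↦ -2·X^2·Y^1·Z^0.
  monomial 1·x^2·y^0 ↦ 1·X^2·Y^0·Z^1.
  monomial -1·x^1·y^1 ↦ -1·X^1·Y^1·Z^1.
  monomial -2·x^0·y^3 ↦ -2·X^0·Y^3·Z^0.
  monomial -2·x^0·y^2 ↦ -2·X^0·Y^2·Z^1.
  monomial -2·x^0·y^0 ↦ -2·X^0·Y^0·Z^3.
Collecting: F(X, Y, Z) = -2*X**3 - 2*X**2*Y + X**2*Z - X*Y*Z - 2*Y**3 - 2*Y**2*Z - 2*Z**3.


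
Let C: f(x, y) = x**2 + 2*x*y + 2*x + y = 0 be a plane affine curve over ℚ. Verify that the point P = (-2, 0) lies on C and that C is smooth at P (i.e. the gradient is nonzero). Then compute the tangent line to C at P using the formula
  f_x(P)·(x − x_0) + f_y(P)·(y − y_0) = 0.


Tangent line at P: -2*x - 3*y - 4 = 0.

Step 1: f(-2, 0) = 0, so P lies on C.
Step 2: partial derivatives
  f_x(x, y) = 2*x + 2*y + 2, f_y(x, y) = 2*x + 1.
  f_x(P) = -2, f_y(P) = -3 (gradient nonzero, so P is smooth).
Step 3: tangent line at P: -2·(x − -2) + -3·(y − 0) = 0.
Expanding: -2*x - 3*y - 4 = 0.


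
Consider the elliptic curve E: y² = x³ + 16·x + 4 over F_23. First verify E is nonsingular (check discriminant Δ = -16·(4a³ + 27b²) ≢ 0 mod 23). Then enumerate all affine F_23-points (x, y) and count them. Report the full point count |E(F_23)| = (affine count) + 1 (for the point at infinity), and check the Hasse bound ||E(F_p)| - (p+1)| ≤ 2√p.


Affine points = {(0, 2), (0, 21), (5, 5), (5, 18), (8, 0), (9, 7), (9, 16), (11, 4), (11, 19), (15, 10), (15, 13), (16, 3), (16, 20), (18, 11), (18, 12)}; affine count = 15; |E(F_23)| = 16.

Discriminant check: Δ ∝ 4a³ + 27b² = 4·16³ + 27·4² = 4·4096 + 27·16 ≡ 3 (mod 23). Nonzero ⇒ E is nonsingular.
For each x ∈ F_23, compute rhs = x³ + 16·x + 4 mod 23, then count y ∈ F_23 with y² ≡ rhs.
  x = 0: rhs = 4, matching y values: 2, 21 (2 points).
  x = 1: rhs = 21, matching y values: none (0 points).
  x = 2: rhs = 21, matching y values: none (0 points).
  x = 3: rhs = 10, matching y values: none (0 points).
  x = 4: rhs = 17, matching y values: none (0 points).
  x = 5: rhs = 2, matching y values: 5, 18 (2 points).
  x = 6: rhs = 17, matching y values: none (0 points).
  x = 7: rhs = 22, matching y values: none (0 points).
  x = 8: rhs = 0, matching y values: 0 (1 points).
  x = 9: rhs = 3, matching y values: 7, 16 (2 points).
  x = 10: rhs = 14, matching y values: none (0 points).
  x = 11: rhs = 16, matching y values: 4, 19 (2 points).
  x = 12: rhs = 15, matching y values: none (0 points).
  x = 13: rhs = 17, matching y values: none (0 points).
  x = 14: rhs = 5, matching y values: none (0 points).
  x = 15: rhs = 8, matching y values: 10, 13 (2 points).
  x = 16: rhs = 9, matching y values: 3, 20 (2 points).
  x = 17: rhs = 14, matching y values: none (0 points).
  x = 18: rhs = 6, matching y values: 11, 12 (2 points).
  x = 19: rhs = 14, matching y values: none (0 points).
  x = 20: rhs = 21, matching y values: none (0 points).
  x = 21: rhs = 10, matching y values: none (0 points).
  x = 22: rhs = 10, matching y values: none (0 points).
Total affine count: 15.
Full point count |E(F_23)| = 15 + 1 = 16.
Hasse bound: |16 − (23+1)| = |-8| = 8 ≤ 2√23 ≈ 9.5917 ✓.


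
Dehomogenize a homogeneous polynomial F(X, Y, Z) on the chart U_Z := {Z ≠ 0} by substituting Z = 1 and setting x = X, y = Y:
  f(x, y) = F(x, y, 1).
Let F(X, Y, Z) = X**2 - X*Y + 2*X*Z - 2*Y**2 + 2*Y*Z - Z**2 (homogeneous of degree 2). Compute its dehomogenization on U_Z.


f(x, y) = x**2 - x*y + 2*x - 2*y**2 + 2*y - 1

On U_Z we set Z = 1. Each monomial c·X^i·Y^j·Z^k in F becomes c·x^i·y^j·1^k = c·x^i·y^j.
Substituting Z = 1: F(X, Y, 1) = x**2 - x*y + 2*x - 2*y**2 + 2*y - 1.
Note: deg(f) ≤ deg(F) = 2; strict inequality happens when F is divisible by Z (lost terms).


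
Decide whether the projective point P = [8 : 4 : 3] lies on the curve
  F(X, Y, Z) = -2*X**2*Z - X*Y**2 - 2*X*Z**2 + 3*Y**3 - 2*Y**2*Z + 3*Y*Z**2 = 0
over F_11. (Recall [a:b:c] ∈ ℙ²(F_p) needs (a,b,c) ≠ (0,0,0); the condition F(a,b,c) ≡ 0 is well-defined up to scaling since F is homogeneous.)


F(8,4,3) ≡ 10 (mod 11); P is NOT on the curve.

Evaluate F(8, 4, 3) term-by-term (mod 11).
  -2*X**2*Z ↦ -2·64·1·3 = -384
  -X*Y**2 ↦ -1·8·16·1 = -128
  -2*X*Z**2 ↦ -2·8·1·9 = -144
  3*Y**3 ↦ 3·1·64·1 = 192
  -2*Y**2*Z ↦ -2·1·16·3 = -96
  3*Y*Z**2 ↦ 3·1·4·9 = 108
Sum: F(8, 4, 3) = (-384) + (-128) + (-144) + (192) + (-96) + (108) = -452.
Reducing mod 11: -452 ≡ 10 (mod 11).
Since F(a, b, c) ≡ 10 ≠ 0 (mod 11), P does NOT lie on the curve.


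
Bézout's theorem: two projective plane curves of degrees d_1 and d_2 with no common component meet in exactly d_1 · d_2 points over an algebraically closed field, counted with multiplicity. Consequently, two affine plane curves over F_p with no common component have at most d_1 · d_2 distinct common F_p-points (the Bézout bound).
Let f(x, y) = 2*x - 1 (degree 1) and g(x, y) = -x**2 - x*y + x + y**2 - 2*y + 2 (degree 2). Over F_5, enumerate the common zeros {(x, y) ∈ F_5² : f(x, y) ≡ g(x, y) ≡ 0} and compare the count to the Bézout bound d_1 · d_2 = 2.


Common zeros: {(3, 2), (3, 3)}; count = 2; Bézout bound = 2.

deg(f) = 1, deg(g) = 2, so Bézout bound = 2.
Scan x ∈ F_5. For each x, list the y ∈ F_5 with f(x, y) ≡ 0 and those with g(x, y) ≡ 0 (mod 5); the common zeros in that column are the intersection.
  x = 0: f ≡ 0 at y ∈ ∅; g ≡ 0 at y ∈ {3, 4}; common: ∅.
  x = 1: f ≡ 0 at y ∈ ∅; g ≡ 0 at y ∈ {1, 2}; common: ∅.
  x = 2: f ≡ 0 at y ∈ ∅; g ≡ 0 at y ∈ {0, 4}; common: ∅.
  x = 3: f ≡ 0 at y ∈ {0, 1, 2, 3, 4}; g ≡ 0 at y ∈ {2, 3}; common: {2, 3}.
  x = 4: f ≡ 0 at y ∈ ∅; g ≡ 0 at y ∈ {0, 1}; common: ∅.
Collecting: common zeros = {(3, 2), (3, 3)}, so the count is 2.
Comparison with the Bézout bound: 2 ≤ 2 = deg(f)·deg(g), as expected for curves with no common component (the bound is attained).


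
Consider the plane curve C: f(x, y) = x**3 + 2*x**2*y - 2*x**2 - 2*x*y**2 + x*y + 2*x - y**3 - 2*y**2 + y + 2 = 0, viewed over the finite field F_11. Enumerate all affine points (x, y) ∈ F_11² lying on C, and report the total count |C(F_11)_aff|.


Affine F_11-points: {(0, 1), (0, 9), (0, 10), (2, 4), (3, 5), (4, 8), (5, 2), (5, 4), (6, 3), (6, 6), (6, 10), (9, 4), (9, 10)}; count = 13.

For each of the 121 pairs (x, y) ∈ F_11², evaluate f(x, y) mod 11. Record the zeros.
  x = 0: [0↦2, 1↦0, 2↦10, 3↦4, 4↦9, 5↦8, 6↦6, 7↦8, 8↦8, 9↦0, 10↦0]  zeros at y ∈ {1, 9, 10}
  x = 1: [0↦3, 1↦2, 2↦9, 3↦7, 4↦1, 5↦7, 6↦8, 7↦9, 8↦4, 9↦9, 10↦7]  zeros at y ∈ ∅
  x = 2: [0↦6, 1↦10, 2↦7, 3↦2, 4↦0, 5↦6, 6↦3, 7↦7, 8↦1, 9↦1, 10↦1]  zeros at y ∈ {4}
  x = 3: [0↦6, 1↦8, 2↦10, 3↦6, 4↦1, 5↦0, 6↦8, 7↦8, 8↦5, 9↦4, 10↦10]  zeros at y ∈ {5}
  x = 4: [0↦9, 1↦2, 2↦2, 3↦3, 4↦10, 5↦6, 6↦7, 7↦7, 8↦0, 9↦2, 10↦7]  zeros at y ∈ {8}
  x = 5: [0↦10, 1↦9, 2↦0, 3↦10, 4↦0, 5↦8, 6↦6, 7↦10, 8↦3, 9↦1, 10↦9]  zeros at y ∈ {2, 4}
  x = 6: [0↦4, 1↦2, 2↦10, 3↦0, 4↦10, 5↦1, 6↦0, 7↦1, 8↦9, 9↦7, 10↦0]  zeros at y ∈ {3, 6, 10}
  x = 7: [0↦8, 1↦9, 2↦5, 3↦1, 4↦2, 5↦2, 6↦6, 7↦8, 8↦2, 9↦4, 10↦8]  zeros at y ∈ ∅
  x = 8: [0↦6, 1↦3, 2↦2, 3↦8, 4↦4, 5↦6, 6↦8, 7↦4, 8↦10, 9↦9, 10↦6]  zeros at y ∈ ∅
  x = 9: [0↦4, 1↦1, 2↦7, 3↦5, 4↦0, 5↦8, 6↦1, 7↦6, 8↦6, 9↦6, 10↦0]  zeros at y ∈ {4, 10}
  x = 10: [0↦8, 1↦9, 2↦4, 3↦9, 4↦7, 5↦3, 6↦2, 7↦9, 8↦7, 9↦1, 10↦7]  zeros at y ∈ ∅
Collecting zeros: affine points = {(0, 1), (0, 9), (0, 10), (2, 4), (3, 5), (4, 8), (5, 2), (5, 4), (6, 3), (6, 6), (6, 10), (9, 4), (9, 10)}.
Total count |C(F_11)_aff| = 13.
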